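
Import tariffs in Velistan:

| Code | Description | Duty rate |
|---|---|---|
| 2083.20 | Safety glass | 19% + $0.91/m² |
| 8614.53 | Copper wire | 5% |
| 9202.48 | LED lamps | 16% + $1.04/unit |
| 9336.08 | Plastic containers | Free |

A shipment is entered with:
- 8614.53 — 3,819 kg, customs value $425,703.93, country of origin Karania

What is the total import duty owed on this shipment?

Line 1 (8614.53, Karania, 3,819 kg, $425,703.93):
Base rate for 8614.53 is 5%.
Duty = $425,703.93 × 5% = $21,285.20.

$21,285.20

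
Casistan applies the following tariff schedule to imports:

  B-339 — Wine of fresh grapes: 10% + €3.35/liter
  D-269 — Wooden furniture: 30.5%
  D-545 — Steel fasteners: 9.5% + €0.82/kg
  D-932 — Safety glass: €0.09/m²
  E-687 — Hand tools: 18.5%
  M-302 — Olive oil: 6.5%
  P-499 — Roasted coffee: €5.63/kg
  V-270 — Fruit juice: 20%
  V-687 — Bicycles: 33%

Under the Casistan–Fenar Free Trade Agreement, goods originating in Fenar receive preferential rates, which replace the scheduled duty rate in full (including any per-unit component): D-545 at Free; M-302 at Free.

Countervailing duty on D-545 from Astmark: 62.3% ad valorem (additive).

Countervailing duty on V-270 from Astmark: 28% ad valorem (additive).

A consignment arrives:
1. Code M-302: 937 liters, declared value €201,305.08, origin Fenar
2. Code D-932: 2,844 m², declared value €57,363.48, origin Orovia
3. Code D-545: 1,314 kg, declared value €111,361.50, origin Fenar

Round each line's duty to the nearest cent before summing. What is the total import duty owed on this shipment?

€255.96

Line 1 (M-302, Fenar, 937 liters, €201,305.08):
Base rate for M-302 is 6.5%.
Origin Fenar qualifies under the Casistan–Fenar agreement and M-302 is covered: preferential rate Free applies instead.
Duty = €201,305.08 × 0% = €0.00.
Line 2 (D-932, Orovia, 2,844 m², €57,363.48):
Base rate for D-932 is €0.09/m².
Duty = 2,844 × €0.09 = €255.96.
Line 3 (D-545, Fenar, 1,314 kg, €111,361.50):
Base rate for D-545 is 9.5% + €0.82/kg.
Origin Fenar qualifies under the Casistan–Fenar agreement and D-545 is covered: preferential rate Free applies instead.
The additional-duty order on D-545 targets Astmark, not Fenar; it does not apply.
Duty = €111,361.50 × 0% = €0.00.
Total = €0.00 + €255.96 + €0.00 = €255.96.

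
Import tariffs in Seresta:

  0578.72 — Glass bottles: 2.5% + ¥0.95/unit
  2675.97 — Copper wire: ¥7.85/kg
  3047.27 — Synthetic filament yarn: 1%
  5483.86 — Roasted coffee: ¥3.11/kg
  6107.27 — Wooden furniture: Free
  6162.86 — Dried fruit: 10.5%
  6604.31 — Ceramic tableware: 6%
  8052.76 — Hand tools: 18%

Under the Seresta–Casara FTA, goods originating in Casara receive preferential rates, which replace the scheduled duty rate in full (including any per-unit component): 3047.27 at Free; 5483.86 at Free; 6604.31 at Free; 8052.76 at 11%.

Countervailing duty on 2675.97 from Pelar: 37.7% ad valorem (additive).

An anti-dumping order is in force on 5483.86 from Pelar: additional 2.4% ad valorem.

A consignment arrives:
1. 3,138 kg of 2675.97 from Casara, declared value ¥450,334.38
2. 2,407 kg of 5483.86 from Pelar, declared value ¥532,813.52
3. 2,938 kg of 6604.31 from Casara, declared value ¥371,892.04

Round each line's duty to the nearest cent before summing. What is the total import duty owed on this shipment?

Line 1 (2675.97, Casara, 3,138 kg, ¥450,334.38):
Base rate for 2675.97 is ¥7.85/kg.
Origin Casara is the FTA partner but 2675.97 is not on the preference list; base rate stands.
The additional-duty order on 2675.97 targets Pelar, not Casara; it does not apply.
Duty = 3,138 × ¥7.85 = ¥24,633.30.
Line 2 (5483.86, Pelar, 2,407 kg, ¥532,813.52):
Base rate for 5483.86 is ¥3.11/kg.
5483.86 has an FTA preferential rate, but origin Pelar is not Casara; base rate stands.
Additional duty on 5483.86 from Pelar: +2.4% ad valorem. Applied ad valorem rate = 2.4%.
Duty = ¥532,813.52 × 2.4% + 2,407 × ¥3.11 = ¥20,273.29.
Line 3 (6604.31, Casara, 2,938 kg, ¥371,892.04):
Base rate for 6604.31 is 6%.
Origin Casara qualifies under the Seresta–Casara agreement and 6604.31 is covered: preferential rate Free applies instead.
Duty = ¥371,892.04 × 0% = ¥0.00.
Total = ¥24,633.30 + ¥20,273.29 + ¥0.00 = ¥44,906.59.

¥44,906.59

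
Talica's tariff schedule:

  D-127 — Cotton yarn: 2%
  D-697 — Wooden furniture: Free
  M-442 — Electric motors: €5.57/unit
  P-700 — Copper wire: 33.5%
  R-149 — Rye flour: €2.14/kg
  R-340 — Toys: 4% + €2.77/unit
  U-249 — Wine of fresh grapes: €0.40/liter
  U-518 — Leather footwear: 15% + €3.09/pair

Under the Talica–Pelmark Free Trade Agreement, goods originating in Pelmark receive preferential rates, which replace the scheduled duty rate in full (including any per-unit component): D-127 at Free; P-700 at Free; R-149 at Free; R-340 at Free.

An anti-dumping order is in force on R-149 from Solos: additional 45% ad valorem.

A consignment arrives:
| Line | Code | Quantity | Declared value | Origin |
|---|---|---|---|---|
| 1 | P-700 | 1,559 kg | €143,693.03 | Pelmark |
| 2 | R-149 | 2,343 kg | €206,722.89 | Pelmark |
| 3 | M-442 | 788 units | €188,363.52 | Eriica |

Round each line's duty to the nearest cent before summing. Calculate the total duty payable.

Line 1 (P-700, Pelmark, 1,559 kg, €143,693.03):
Base rate for P-700 is 33.5%.
Origin Pelmark qualifies under the Talica–Pelmark agreement and P-700 is covered: preferential rate Free applies instead.
Duty = €143,693.03 × 0% = €0.00.
Line 2 (R-149, Pelmark, 2,343 kg, €206,722.89):
Base rate for R-149 is €2.14/kg.
Origin Pelmark qualifies under the Talica–Pelmark agreement and R-149 is covered: preferential rate Free applies instead.
The additional-duty order on R-149 targets Solos, not Pelmark; it does not apply.
Duty = €206,722.89 × 0% = €0.00.
Line 3 (M-442, Eriica, 788 units, €188,363.52):
Base rate for M-442 is €5.57/unit.
Duty = 788 × €5.57 = €4,389.16.
Total = €0.00 + €0.00 + €4,389.16 = €4,389.16.

€4,389.16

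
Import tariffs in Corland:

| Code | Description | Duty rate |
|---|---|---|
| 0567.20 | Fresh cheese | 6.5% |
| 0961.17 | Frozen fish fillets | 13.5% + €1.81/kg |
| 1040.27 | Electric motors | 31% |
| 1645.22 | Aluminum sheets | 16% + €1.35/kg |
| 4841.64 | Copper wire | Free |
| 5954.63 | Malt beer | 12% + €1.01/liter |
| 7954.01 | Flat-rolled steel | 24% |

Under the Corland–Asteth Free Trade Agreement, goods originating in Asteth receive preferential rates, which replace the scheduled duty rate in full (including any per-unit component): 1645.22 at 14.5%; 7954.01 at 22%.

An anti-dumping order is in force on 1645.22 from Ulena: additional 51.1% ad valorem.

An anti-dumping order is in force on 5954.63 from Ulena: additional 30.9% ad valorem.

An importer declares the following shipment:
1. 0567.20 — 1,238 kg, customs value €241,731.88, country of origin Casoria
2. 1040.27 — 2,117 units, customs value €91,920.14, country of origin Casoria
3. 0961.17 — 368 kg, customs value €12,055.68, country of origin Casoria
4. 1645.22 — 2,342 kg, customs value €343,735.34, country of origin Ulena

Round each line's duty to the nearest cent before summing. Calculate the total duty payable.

Line 1 (0567.20, Casoria, 1,238 kg, €241,731.88):
Base rate for 0567.20 is 6.5%.
Duty = €241,731.88 × 6.5% = €15,712.57.
Line 2 (1040.27, Casoria, 2,117 units, €91,920.14):
Base rate for 1040.27 is 31%.
Duty = €91,920.14 × 31% = €28,495.24.
Line 3 (0961.17, Casoria, 368 kg, €12,055.68):
Base rate for 0961.17 is 13.5% + €1.81/kg.
Duty = €12,055.68 × 13.5% + 368 × €1.81 = €2,293.60.
Line 4 (1645.22, Ulena, 2,342 kg, €343,735.34):
Base rate for 1645.22 is 16% + €1.35/kg.
1645.22 has an FTA preferential rate, but origin Ulena is not Asteth; base rate stands.
Additional duty on 1645.22 from Ulena: +51.1%. Applied ad valorem rate: 16% + 51.1% = 67.1%.
Duty = €343,735.34 × 67.1% + 2,342 × €1.35 = €233,808.11.
Total = €15,712.57 + €28,495.24 + €2,293.60 + €233,808.11 = €280,309.52.

€280,309.52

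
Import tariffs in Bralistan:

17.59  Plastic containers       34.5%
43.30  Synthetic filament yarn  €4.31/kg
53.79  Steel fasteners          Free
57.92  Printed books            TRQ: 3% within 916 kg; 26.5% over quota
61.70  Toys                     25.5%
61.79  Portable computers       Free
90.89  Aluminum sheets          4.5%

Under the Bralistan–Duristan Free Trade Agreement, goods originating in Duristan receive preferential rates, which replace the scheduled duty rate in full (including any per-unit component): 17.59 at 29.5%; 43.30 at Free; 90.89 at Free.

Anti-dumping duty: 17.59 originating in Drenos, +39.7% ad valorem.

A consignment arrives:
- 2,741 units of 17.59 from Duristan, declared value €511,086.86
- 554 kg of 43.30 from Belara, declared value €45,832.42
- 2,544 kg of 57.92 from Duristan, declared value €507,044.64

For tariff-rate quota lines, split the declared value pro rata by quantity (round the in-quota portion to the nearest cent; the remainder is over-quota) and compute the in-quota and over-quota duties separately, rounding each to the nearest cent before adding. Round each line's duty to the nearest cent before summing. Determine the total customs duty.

€244,621.72

Line 1 (17.59, Duristan, 2,741 units, €511,086.86):
Base rate for 17.59 is 34.5%.
Origin Duristan qualifies under the Bralistan–Duristan agreement and 17.59 is covered: preferential rate 29.5% applies instead.
The additional-duty order on 17.59 targets Drenos, not Duristan; it does not apply.
Duty = €511,086.86 × 29.5% = €150,770.62.
Line 2 (43.30, Belara, 554 kg, €45,832.42):
Base rate for 43.30 is €4.31/kg.
43.30 has an FTA preferential rate, but origin Belara is not Duristan; base rate stands.
Duty = 554 × €4.31 = €2,387.74.
Line 3 (57.92, Duristan, 2,544 kg, €507,044.64):
Code 57.92 is under a tariff-rate quota (threshold 916 kg). In-quota: 916 kg at 3%; over-quota: 1,628 kg at 26.5%.
Pro-rata value split: in-quota = €507,044.64 × 916/2,544 = €182,567.96; over-quota = €507,044.64 − €182,567.96 = €324,476.68.
In-quota duty = €182,567.96 × 3% = €5,477.04. Over-quota duty = €324,476.68 × 26.5% = €85,986.32.
Line duty = €5,477.04 + €85,986.32 = €91,463.36.
Total = €150,770.62 + €2,387.74 + €91,463.36 = €244,621.72.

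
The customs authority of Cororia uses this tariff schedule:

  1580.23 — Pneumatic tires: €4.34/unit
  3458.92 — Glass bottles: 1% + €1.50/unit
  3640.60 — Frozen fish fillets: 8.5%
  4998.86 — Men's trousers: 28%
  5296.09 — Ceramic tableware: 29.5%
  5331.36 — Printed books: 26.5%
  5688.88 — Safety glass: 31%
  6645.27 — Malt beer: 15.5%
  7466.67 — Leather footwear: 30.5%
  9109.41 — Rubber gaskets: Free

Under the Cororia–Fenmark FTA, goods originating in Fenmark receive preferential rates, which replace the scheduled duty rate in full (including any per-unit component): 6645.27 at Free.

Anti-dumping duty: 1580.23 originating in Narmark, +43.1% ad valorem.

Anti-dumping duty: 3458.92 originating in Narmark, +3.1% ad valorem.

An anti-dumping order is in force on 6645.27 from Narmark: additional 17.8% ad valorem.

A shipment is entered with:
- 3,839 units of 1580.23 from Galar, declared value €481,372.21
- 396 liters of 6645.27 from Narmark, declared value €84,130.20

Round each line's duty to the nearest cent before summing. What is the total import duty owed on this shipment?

€44,676.62

Line 1 (1580.23, Galar, 3,839 units, €481,372.21):
Base rate for 1580.23 is €4.34/unit.
The additional-duty order on 1580.23 targets Narmark, not Galar; it does not apply.
Duty = 3,839 × €4.34 = €16,661.26.
Line 2 (6645.27, Narmark, 396 liters, €84,130.20):
Base rate for 6645.27 is 15.5%.
6645.27 has an FTA preferential rate, but origin Narmark is not Fenmark; base rate stands.
Additional duty on 6645.27 from Narmark: +17.8%. Applied ad valorem rate: 15.5% + 17.8% = 33.3%.
Duty = €84,130.20 × 33.3% = €28,015.36.
Total = €16,661.26 + €28,015.36 = €44,676.62.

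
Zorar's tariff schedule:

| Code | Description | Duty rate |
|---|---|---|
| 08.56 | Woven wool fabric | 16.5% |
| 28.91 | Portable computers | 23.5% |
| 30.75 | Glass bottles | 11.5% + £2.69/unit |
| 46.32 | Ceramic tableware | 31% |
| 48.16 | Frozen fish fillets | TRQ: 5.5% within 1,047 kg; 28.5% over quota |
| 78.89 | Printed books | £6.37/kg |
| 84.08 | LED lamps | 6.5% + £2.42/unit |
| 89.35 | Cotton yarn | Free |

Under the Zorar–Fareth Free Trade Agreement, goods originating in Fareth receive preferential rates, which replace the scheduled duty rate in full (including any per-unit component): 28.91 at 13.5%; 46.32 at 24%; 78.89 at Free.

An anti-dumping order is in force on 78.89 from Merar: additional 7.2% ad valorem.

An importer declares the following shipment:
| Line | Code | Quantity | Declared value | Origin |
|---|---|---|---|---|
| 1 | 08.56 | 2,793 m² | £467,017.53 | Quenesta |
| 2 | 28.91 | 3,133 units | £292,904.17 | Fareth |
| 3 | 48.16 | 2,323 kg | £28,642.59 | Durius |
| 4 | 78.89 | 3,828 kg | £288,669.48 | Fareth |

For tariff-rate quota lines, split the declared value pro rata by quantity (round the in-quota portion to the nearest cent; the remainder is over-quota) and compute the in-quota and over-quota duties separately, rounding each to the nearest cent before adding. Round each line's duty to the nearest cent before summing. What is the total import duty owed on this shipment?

Line 1 (08.56, Quenesta, 2,793 m², £467,017.53):
Base rate for 08.56 is 16.5%.
Duty = £467,017.53 × 16.5% = £77,057.89.
Line 2 (28.91, Fareth, 3,133 units, £292,904.17):
Base rate for 28.91 is 23.5%.
Origin Fareth qualifies under the Zorar–Fareth agreement and 28.91 is covered: preferential rate 13.5% applies instead.
Duty = £292,904.17 × 13.5% = £39,542.06.
Line 3 (48.16, Durius, 2,323 kg, £28,642.59):
Code 48.16 is under a tariff-rate quota (threshold 1,047 kg). In-quota: 1,047 kg at 5.5%; over-quota: 1,276 kg at 28.5%.
Pro-rata value split: in-quota = £28,642.59 × 1,047/2,323 = £12,909.51; over-quota = £28,642.59 − £12,909.51 = £15,733.08.
In-quota duty = £12,909.51 × 5.5% = £710.02. Over-quota duty = £15,733.08 × 28.5% = £4,483.93.
Line duty = £710.02 + £4,483.93 = £5,193.95.
Line 4 (78.89, Fareth, 3,828 kg, £288,669.48):
Base rate for 78.89 is £6.37/kg.
Origin Fareth qualifies under the Zorar–Fareth agreement and 78.89 is covered: preferential rate Free applies instead.
The additional-duty order on 78.89 targets Merar, not Fareth; it does not apply.
Duty = £288,669.48 × 0% = £0.00.
Total = £77,057.89 + £39,542.06 + £5,193.95 + £0.00 = £121,793.90.

£121,793.90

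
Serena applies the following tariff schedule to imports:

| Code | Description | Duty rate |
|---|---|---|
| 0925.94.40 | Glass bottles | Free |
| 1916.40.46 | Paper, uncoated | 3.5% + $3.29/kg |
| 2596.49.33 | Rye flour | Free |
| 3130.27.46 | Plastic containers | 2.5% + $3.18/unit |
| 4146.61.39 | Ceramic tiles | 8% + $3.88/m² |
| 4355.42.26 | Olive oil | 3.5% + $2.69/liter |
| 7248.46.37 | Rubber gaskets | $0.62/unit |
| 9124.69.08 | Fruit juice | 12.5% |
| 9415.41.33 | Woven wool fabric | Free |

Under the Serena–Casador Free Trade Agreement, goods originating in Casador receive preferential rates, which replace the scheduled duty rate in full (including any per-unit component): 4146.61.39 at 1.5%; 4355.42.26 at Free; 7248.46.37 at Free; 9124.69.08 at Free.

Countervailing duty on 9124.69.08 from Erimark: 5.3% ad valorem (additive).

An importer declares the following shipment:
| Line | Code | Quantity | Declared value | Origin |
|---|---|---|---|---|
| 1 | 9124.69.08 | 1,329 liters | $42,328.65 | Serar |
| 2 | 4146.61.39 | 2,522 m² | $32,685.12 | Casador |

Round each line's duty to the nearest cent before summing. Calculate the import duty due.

Line 1 (9124.69.08, Serar, 1,329 liters, $42,328.65):
Base rate for 9124.69.08 is 12.5%.
9124.69.08 has an FTA preferential rate, but origin Serar is not Casador; base rate stands.
The additional-duty order on 9124.69.08 targets Erimark, not Serar; it does not apply.
Duty = $42,328.65 × 12.5% = $5,291.08.
Line 2 (4146.61.39, Casador, 2,522 m², $32,685.12):
Base rate for 4146.61.39 is 8% + $3.88/m².
Origin Casador qualifies under the Serena–Casador agreement and 4146.61.39 is covered: preferential rate 1.5% applies instead.
Duty = $32,685.12 × 1.5% = $490.28.
Total = $5,291.08 + $490.28 = $5,781.36.

$5,781.36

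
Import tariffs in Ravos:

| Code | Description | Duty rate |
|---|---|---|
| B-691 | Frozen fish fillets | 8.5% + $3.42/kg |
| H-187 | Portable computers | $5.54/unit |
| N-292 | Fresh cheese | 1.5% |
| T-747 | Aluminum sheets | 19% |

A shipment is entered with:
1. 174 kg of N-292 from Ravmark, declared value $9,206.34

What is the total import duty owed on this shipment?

Line 1 (N-292, Ravmark, 174 kg, $9,206.34):
Base rate for N-292 is 1.5%.
Duty = $9,206.34 × 1.5% = $138.10.

$138.10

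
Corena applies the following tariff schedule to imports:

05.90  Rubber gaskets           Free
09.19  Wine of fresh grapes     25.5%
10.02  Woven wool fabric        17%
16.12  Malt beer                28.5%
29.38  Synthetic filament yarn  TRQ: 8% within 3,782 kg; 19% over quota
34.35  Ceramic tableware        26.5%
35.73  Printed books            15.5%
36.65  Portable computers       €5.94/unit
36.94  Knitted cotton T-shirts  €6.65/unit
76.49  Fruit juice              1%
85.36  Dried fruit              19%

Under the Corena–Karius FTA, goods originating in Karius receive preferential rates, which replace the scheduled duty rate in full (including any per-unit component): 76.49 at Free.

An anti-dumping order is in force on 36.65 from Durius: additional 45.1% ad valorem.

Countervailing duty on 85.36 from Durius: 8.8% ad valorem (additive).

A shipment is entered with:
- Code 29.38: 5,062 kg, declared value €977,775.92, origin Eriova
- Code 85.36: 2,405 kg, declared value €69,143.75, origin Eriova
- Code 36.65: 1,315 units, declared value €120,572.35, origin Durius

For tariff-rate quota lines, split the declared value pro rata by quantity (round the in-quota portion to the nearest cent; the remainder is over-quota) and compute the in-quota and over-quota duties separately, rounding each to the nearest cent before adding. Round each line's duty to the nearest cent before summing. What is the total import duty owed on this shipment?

Line 1 (29.38, Eriova, 5,062 kg, €977,775.92):
Code 29.38 is under a tariff-rate quota (threshold 3,782 kg). In-quota: 3,782 kg at 8%; over-quota: 1,280 kg at 19%.
Pro-rata value split: in-quota = €977,775.92 × 3,782/5,062 = €730,531.12; over-quota = €977,775.92 − €730,531.12 = €247,244.80.
In-quota duty = €730,531.12 × 8% = €58,442.49. Over-quota duty = €247,244.80 × 19% = €46,976.51.
Line duty = €58,442.49 + €46,976.51 = €105,419.00.
Line 2 (85.36, Eriova, 2,405 kg, €69,143.75):
Base rate for 85.36 is 19%.
The additional-duty order on 85.36 targets Durius, not Eriova; it does not apply.
Duty = €69,143.75 × 19% = €13,137.31.
Line 3 (36.65, Durius, 1,315 units, €120,572.35):
Base rate for 36.65 is €5.94/unit.
Additional duty on 36.65 from Durius: +45.1% ad valorem. Applied ad valorem rate = 45.1%.
Duty = €120,572.35 × 45.1% + 1,315 × €5.94 = €62,189.23.
Total = €105,419.00 + €13,137.31 + €62,189.23 = €180,745.54.

€180,745.54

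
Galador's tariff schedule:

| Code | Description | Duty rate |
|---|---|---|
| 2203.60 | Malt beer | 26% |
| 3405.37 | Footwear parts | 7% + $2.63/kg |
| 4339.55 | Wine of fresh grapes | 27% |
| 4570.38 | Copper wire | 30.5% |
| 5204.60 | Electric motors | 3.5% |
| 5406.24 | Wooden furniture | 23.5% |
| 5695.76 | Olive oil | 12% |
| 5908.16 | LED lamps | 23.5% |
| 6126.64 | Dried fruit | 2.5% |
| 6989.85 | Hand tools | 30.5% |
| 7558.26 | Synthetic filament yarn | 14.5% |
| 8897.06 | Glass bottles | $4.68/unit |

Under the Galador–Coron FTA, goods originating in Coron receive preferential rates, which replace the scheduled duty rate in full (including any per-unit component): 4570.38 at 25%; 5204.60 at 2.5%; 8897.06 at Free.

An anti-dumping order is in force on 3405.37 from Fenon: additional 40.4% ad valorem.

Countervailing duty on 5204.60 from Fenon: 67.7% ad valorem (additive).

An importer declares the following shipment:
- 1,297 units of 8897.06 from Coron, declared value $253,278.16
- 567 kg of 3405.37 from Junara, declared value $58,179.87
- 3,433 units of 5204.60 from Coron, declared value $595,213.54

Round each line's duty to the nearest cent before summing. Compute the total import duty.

$20,444.14

Line 1 (8897.06, Coron, 1,297 units, $253,278.16):
Base rate for 8897.06 is $4.68/unit.
Origin Coron qualifies under the Galador–Coron agreement and 8897.06 is covered: preferential rate Free applies instead.
Duty = $253,278.16 × 0% = $0.00.
Line 2 (3405.37, Junara, 567 kg, $58,179.87):
Base rate for 3405.37 is 7% + $2.63/kg.
The additional-duty order on 3405.37 targets Fenon, not Junara; it does not apply.
Duty = $58,179.87 × 7% + 567 × $2.63 = $5,563.80.
Line 3 (5204.60, Coron, 3,433 units, $595,213.54):
Base rate for 5204.60 is 3.5%.
Origin Coron qualifies under the Galador–Coron agreement and 5204.60 is covered: preferential rate 2.5% applies instead.
The additional-duty order on 5204.60 targets Fenon, not Coron; it does not apply.
Duty = $595,213.54 × 2.5% = $14,880.34.
Total = $0.00 + $5,563.80 + $14,880.34 = $20,444.14.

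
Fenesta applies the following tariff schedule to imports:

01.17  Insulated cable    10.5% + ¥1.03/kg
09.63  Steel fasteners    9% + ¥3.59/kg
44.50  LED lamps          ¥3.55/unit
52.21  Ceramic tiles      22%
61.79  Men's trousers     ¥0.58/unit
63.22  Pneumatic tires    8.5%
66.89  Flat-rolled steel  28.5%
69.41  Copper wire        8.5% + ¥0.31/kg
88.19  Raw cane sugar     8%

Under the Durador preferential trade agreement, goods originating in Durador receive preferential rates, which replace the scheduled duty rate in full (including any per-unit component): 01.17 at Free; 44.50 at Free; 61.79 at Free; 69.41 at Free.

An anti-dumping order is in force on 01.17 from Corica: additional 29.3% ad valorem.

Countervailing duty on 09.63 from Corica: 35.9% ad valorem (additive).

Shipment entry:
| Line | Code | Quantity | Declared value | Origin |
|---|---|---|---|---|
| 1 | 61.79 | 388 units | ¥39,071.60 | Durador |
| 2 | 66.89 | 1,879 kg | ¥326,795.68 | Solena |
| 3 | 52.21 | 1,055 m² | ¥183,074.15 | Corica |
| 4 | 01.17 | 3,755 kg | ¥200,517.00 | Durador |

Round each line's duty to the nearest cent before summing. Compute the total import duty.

¥133,413.08

Line 1 (61.79, Durador, 388 units, ¥39,071.60):
Base rate for 61.79 is ¥0.58/unit.
Origin Durador qualifies under the Fenesta–Durador agreement and 61.79 is covered: preferential rate Free applies instead.
Duty = ¥39,071.60 × 0% = ¥0.00.
Line 2 (66.89, Solena, 1,879 kg, ¥326,795.68):
Base rate for 66.89 is 28.5%.
Duty = ¥326,795.68 × 28.5% = ¥93,136.77.
Line 3 (52.21, Corica, 1,055 m², ¥183,074.15):
Base rate for 52.21 is 22%.
Duty = ¥183,074.15 × 22% = ¥40,276.31.
Line 4 (01.17, Durador, 3,755 kg, ¥200,517.00):
Base rate for 01.17 is 10.5% + ¥1.03/kg.
Origin Durador qualifies under the Fenesta–Durador agreement and 01.17 is covered: preferential rate Free applies instead.
The additional-duty order on 01.17 targets Corica, not Durador; it does not apply.
Duty = ¥200,517.00 × 0% = ¥0.00.
Total = ¥0.00 + ¥93,136.77 + ¥40,276.31 + ¥0.00 = ¥133,413.08.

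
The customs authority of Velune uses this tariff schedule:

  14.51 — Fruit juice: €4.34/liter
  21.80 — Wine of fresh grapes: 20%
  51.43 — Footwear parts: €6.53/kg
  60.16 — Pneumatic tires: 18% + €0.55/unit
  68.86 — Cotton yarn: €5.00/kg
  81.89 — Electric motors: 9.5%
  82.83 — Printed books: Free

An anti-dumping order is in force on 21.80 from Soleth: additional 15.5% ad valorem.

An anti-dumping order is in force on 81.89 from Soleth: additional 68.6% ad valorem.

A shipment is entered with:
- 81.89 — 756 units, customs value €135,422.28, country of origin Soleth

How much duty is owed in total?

Line 1 (81.89, Soleth, 756 units, €135,422.28):
Base rate for 81.89 is 9.5%.
Additional duty on 81.89 from Soleth: +68.6%. Applied ad valorem rate: 9.5% + 68.6% = 78.1%.
Duty = €135,422.28 × 78.1% = €105,764.80.

€105,764.80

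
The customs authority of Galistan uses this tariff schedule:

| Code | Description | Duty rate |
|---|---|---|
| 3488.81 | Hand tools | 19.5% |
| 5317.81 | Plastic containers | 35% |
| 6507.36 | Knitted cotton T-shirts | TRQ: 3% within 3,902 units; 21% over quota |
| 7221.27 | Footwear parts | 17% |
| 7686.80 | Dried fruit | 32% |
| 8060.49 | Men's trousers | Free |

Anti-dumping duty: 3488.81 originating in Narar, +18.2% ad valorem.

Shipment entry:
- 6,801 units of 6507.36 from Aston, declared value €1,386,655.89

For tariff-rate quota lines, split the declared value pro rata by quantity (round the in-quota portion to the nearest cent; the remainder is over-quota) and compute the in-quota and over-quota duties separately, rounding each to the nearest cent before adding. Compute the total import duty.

Line 1 (6507.36, Aston, 6,801 units, €1,386,655.89):
Code 6507.36 is under a tariff-rate quota (threshold 3,902 units). In-quota: 3,902 units at 3%; over-quota: 2,899 units at 21%.
Pro-rata value split: in-quota = €1,386,655.89 × 3,902/6,801 = €795,578.78; over-quota = €1,386,655.89 − €795,578.78 = €591,077.11.
In-quota duty = €795,578.78 × 3% = €23,867.36. Over-quota duty = €591,077.11 × 21% = €124,126.19.
Line duty = €23,867.36 + €124,126.19 = €147,993.55.

€147,993.55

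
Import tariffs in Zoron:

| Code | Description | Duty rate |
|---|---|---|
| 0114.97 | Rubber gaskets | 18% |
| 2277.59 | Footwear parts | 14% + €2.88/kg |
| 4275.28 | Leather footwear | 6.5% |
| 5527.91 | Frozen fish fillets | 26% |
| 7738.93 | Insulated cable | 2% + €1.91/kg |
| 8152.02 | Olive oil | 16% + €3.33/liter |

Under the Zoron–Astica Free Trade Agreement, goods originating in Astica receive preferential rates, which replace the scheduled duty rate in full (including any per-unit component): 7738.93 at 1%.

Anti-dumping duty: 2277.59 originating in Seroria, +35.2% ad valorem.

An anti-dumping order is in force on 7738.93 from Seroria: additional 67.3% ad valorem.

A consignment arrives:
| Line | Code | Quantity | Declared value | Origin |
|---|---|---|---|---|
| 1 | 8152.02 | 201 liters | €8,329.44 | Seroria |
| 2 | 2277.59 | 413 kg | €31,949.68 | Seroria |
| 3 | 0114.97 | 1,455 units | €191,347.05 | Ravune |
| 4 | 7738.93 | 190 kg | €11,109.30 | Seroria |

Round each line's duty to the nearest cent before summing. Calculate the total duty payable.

Line 1 (8152.02, Seroria, 201 liters, €8,329.44):
Base rate for 8152.02 is 16% + €3.33/liter.
Duty = €8,329.44 × 16% + 201 × €3.33 = €2,002.04.
Line 2 (2277.59, Seroria, 413 kg, €31,949.68):
Base rate for 2277.59 is 14% + €2.88/kg.
Additional duty on 2277.59 from Seroria: +35.2%. Applied ad valorem rate: 14% + 35.2% = 49.2%.
Duty = €31,949.68 × 49.2% + 413 × €2.88 = €16,908.68.
Line 3 (0114.97, Ravune, 1,455 units, €191,347.05):
Base rate for 0114.97 is 18%.
Duty = €191,347.05 × 18% = €34,442.47.
Line 4 (7738.93, Seroria, 190 kg, €11,109.30):
Base rate for 7738.93 is 2% + €1.91/kg.
7738.93 has an FTA preferential rate, but origin Seroria is not Astica; base rate stands.
Additional duty on 7738.93 from Seroria: +67.3%. Applied ad valorem rate: 2% + 67.3% = 69.3%.
Duty = €11,109.30 × 69.3% + 190 × €1.91 = €8,061.64.
Total = €2,002.04 + €16,908.68 + €34,442.47 + €8,061.64 = €61,414.83.

€61,414.83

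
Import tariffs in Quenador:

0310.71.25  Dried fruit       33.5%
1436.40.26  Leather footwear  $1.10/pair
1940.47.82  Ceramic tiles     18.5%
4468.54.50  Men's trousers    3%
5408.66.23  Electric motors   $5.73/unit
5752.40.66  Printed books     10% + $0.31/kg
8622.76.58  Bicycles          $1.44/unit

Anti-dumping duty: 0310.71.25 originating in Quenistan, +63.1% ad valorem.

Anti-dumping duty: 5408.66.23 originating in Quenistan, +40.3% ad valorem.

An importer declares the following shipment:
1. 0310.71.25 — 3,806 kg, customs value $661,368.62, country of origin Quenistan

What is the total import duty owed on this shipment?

Line 1 (0310.71.25, Quenistan, 3,806 kg, $661,368.62):
Base rate for 0310.71.25 is 33.5%.
Additional duty on 0310.71.25 from Quenistan: +63.1%. Applied ad valorem rate: 33.5% + 63.1% = 96.6%.
Duty = $661,368.62 × 96.6% = $638,882.09.

$638,882.09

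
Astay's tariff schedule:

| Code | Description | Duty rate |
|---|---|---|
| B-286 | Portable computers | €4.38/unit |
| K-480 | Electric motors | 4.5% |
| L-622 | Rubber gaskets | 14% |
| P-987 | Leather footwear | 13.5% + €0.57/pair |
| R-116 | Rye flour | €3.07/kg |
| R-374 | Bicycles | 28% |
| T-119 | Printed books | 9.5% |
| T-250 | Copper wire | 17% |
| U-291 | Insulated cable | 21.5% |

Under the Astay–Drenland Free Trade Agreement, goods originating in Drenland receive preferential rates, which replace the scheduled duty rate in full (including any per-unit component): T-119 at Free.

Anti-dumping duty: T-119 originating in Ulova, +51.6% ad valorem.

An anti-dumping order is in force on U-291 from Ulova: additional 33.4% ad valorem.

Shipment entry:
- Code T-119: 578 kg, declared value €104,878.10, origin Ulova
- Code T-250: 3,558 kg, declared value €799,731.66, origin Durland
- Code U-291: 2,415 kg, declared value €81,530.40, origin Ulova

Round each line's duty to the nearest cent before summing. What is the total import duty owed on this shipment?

Line 1 (T-119, Ulova, 578 kg, €104,878.10):
Base rate for T-119 is 9.5%.
T-119 has an FTA preferential rate, but origin Ulova is not Drenland; base rate stands.
Additional duty on T-119 from Ulova: +51.6%. Applied ad valorem rate: 9.5% + 51.6% = 61.1%.
Duty = €104,878.10 × 61.1% = €64,080.52.
Line 2 (T-250, Durland, 3,558 kg, €799,731.66):
Base rate for T-250 is 17%.
Duty = €799,731.66 × 17% = €135,954.38.
Line 3 (U-291, Ulova, 2,415 kg, €81,530.40):
Base rate for U-291 is 21.5%.
Additional duty on U-291 from Ulova: +33.4%. Applied ad valorem rate: 21.5% + 33.4% = 54.9%.
Duty = €81,530.40 × 54.9% = €44,760.19.
Total = €64,080.52 + €135,954.38 + €44,760.19 = €244,795.09.

€244,795.09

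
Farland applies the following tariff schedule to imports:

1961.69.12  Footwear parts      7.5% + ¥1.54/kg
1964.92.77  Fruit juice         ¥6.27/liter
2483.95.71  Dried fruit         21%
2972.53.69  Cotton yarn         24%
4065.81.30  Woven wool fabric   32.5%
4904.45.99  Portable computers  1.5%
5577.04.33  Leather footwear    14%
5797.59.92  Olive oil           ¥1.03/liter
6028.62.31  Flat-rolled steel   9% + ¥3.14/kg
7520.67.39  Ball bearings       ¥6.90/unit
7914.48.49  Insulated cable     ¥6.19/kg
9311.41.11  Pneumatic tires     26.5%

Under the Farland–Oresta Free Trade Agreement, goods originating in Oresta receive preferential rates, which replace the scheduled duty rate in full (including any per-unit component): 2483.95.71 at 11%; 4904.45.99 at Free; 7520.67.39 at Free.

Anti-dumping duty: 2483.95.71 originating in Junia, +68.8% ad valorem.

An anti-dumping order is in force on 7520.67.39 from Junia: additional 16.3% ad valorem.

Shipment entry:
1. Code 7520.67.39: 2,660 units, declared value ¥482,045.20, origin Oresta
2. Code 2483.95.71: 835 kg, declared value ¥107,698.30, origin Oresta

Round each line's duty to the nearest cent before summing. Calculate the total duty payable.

¥11,846.81

Line 1 (7520.67.39, Oresta, 2,660 units, ¥482,045.20):
Base rate for 7520.67.39 is ¥6.90/unit.
Origin Oresta qualifies under the Farland–Oresta agreement and 7520.67.39 is covered: preferential rate Free applies instead.
The additional-duty order on 7520.67.39 targets Junia, not Oresta; it does not apply.
Duty = ¥482,045.20 × 0% = ¥0.00.
Line 2 (2483.95.71, Oresta, 835 kg, ¥107,698.30):
Base rate for 2483.95.71 is 21%.
Origin Oresta qualifies under the Farland–Oresta agreement and 2483.95.71 is covered: preferential rate 11% applies instead.
The additional-duty order on 2483.95.71 targets Junia, not Oresta; it does not apply.
Duty = ¥107,698.30 × 11% = ¥11,846.81.
Total = ¥0.00 + ¥11,846.81 = ¥11,846.81.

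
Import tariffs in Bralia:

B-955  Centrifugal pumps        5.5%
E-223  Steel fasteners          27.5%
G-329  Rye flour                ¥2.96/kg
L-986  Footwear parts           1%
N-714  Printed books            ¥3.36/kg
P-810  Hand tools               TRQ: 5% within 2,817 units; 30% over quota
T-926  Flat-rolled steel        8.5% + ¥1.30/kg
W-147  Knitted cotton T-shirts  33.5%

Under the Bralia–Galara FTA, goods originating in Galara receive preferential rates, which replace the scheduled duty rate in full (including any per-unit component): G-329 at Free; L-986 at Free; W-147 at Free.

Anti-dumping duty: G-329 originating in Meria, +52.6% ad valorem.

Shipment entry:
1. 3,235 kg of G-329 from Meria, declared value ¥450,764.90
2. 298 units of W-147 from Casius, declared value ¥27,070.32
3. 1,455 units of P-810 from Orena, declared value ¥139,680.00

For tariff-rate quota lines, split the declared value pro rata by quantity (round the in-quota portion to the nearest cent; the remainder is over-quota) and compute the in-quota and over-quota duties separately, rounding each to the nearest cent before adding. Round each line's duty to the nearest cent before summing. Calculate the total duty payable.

Line 1 (G-329, Meria, 3,235 kg, ¥450,764.90):
Base rate for G-329 is ¥2.96/kg.
G-329 has an FTA preferential rate, but origin Meria is not Galara; base rate stands.
Additional duty on G-329 from Meria: +52.6% ad valorem. Applied ad valorem rate = 52.6%.
Duty = ¥450,764.90 × 52.6% + 3,235 × ¥2.96 = ¥246,677.94.
Line 2 (W-147, Casius, 298 units, ¥27,070.32):
Base rate for W-147 is 33.5%.
W-147 has an FTA preferential rate, but origin Casius is not Galara; base rate stands.
Duty = ¥27,070.32 × 33.5% = ¥9,068.56.
Line 3 (P-810, Orena, 1,455 units, ¥139,680.00):
Code P-810 is under a tariff-rate quota (threshold 2,817 units). Quantity 1,455 units is within the quota, so the in-quota rate 5% applies to the full value.
Duty = ¥139,680.00 × 5% = ¥6,984.00.
Total = ¥246,677.94 + ¥9,068.56 + ¥6,984.00 = ¥262,730.50.

¥262,730.50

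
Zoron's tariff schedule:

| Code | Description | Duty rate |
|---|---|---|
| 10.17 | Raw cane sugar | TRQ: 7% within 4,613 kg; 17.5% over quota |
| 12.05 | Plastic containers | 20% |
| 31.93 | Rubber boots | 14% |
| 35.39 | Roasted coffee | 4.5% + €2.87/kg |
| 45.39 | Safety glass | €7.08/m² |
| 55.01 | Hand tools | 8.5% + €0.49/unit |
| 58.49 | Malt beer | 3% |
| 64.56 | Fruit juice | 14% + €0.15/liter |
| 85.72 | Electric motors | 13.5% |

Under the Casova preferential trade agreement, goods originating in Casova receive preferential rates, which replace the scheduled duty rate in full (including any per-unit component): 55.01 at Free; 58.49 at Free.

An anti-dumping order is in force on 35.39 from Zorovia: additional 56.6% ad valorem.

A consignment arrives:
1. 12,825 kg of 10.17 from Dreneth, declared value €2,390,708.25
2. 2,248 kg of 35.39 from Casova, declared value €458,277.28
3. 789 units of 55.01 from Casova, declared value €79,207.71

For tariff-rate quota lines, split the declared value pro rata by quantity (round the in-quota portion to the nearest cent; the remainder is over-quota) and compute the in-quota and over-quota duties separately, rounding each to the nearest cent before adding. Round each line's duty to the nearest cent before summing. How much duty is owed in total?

Line 1 (10.17, Dreneth, 12,825 kg, €2,390,708.25):
Code 10.17 is under a tariff-rate quota (threshold 4,613 kg). In-quota: 4,613 kg at 7%; over-quota: 8,212 kg at 17.5%.
Pro-rata value split: in-quota = €2,390,708.25 × 4,613/12,825 = €859,909.33; over-quota = €2,390,708.25 − €859,909.33 = €1,530,798.92.
In-quota duty = €859,909.33 × 7% = €60,193.65. Over-quota duty = €1,530,798.92 × 17.5% = €267,889.81.
Line duty = €60,193.65 + €267,889.81 = €328,083.46.
Line 2 (35.39, Casova, 2,248 kg, €458,277.28):
Base rate for 35.39 is 4.5% + €2.87/kg.
Origin Casova is the FTA partner but 35.39 is not on the preference list; base rate stands.
The additional-duty order on 35.39 targets Zorovia, not Casova; it does not apply.
Duty = €458,277.28 × 4.5% + 2,248 × €2.87 = €27,074.24.
Line 3 (55.01, Casova, 789 units, €79,207.71):
Base rate for 55.01 is 8.5% + €0.49/unit.
Origin Casova qualifies under the Zoron–Casova agreement and 55.01 is covered: preferential rate Free applies instead.
Duty = €79,207.71 × 0% = €0.00.
Total = €328,083.46 + €27,074.24 + €0.00 = €355,157.70.

€355,157.70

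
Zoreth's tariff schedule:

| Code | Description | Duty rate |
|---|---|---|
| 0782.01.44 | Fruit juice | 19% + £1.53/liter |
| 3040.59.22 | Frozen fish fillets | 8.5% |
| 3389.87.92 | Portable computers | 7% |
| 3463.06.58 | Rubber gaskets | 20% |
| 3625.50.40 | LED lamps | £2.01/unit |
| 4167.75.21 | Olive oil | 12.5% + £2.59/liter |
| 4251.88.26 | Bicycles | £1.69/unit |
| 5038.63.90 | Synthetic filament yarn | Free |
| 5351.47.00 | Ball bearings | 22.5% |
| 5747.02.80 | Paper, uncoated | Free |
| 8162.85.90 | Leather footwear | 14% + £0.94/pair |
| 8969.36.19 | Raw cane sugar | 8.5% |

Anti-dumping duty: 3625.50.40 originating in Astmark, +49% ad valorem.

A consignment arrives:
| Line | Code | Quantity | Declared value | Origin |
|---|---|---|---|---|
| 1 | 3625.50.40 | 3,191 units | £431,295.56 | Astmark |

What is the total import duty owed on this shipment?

Line 1 (3625.50.40, Astmark, 3,191 units, £431,295.56):
Base rate for 3625.50.40 is £2.01/unit.
Additional duty on 3625.50.40 from Astmark: +49% ad valorem. Applied ad valorem rate = 49%.
Duty = £431,295.56 × 49% + 3,191 × £2.01 = £217,748.73.

£217,748.73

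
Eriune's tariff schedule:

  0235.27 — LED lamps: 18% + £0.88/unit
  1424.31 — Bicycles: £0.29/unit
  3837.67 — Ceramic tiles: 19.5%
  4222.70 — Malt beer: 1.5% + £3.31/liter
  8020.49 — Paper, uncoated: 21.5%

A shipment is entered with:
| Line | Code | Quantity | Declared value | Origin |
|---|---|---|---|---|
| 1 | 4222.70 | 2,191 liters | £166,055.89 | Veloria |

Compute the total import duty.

£9,743.05

Line 1 (4222.70, Veloria, 2,191 liters, £166,055.89):
Base rate for 4222.70 is 1.5% + £3.31/liter.
Duty = £166,055.89 × 1.5% + 2,191 × £3.31 = £9,743.05.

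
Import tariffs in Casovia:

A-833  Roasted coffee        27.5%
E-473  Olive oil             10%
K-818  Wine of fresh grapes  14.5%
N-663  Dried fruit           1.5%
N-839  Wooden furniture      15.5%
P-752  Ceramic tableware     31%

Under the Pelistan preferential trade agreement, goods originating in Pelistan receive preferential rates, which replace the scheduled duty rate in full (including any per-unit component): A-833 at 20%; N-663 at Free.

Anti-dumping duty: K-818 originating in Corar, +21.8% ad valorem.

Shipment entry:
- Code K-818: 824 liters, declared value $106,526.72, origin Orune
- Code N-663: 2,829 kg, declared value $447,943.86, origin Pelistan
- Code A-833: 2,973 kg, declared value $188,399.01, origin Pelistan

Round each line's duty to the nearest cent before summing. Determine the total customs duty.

Line 1 (K-818, Orune, 824 liters, $106,526.72):
Base rate for K-818 is 14.5%.
The additional-duty order on K-818 targets Corar, not Orune; it does not apply.
Duty = $106,526.72 × 14.5% = $15,446.37.
Line 2 (N-663, Pelistan, 2,829 kg, $447,943.86):
Base rate for N-663 is 1.5%.
Origin Pelistan qualifies under the Casovia–Pelistan agreement and N-663 is covered: preferential rate Free applies instead.
Duty = $447,943.86 × 0% = $0.00.
Line 3 (A-833, Pelistan, 2,973 kg, $188,399.01):
Base rate for A-833 is 27.5%.
Origin Pelistan qualifies under the Casovia–Pelistan agreement and A-833 is covered: preferential rate 20% applies instead.
Duty = $188,399.01 × 20% = $37,679.80.
Total = $15,446.37 + $0.00 + $37,679.80 = $53,126.17.

$53,126.17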